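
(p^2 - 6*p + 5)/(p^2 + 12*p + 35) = (p^2 - 6*p + 5)/(p^2 + 12*p + 35)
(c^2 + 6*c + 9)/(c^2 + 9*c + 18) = (c + 3)/(c + 6)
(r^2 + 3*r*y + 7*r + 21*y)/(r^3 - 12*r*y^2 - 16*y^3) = (-r^2 - 3*r*y - 7*r - 21*y)/(-r^3 + 12*r*y^2 + 16*y^3)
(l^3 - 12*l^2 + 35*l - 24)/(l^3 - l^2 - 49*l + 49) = (l^2 - 11*l + 24)/(l^2 - 49)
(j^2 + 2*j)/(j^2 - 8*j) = (j + 2)/(j - 8)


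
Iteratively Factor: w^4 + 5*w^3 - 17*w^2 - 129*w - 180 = (w - 5)*(w^3 + 10*w^2 + 33*w + 36) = (w - 5)*(w + 3)*(w^2 + 7*w + 12) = (w - 5)*(w + 3)*(w + 4)*(w + 3)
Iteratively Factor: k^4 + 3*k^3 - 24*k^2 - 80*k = (k)*(k^3 + 3*k^2 - 24*k - 80) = k*(k + 4)*(k^2 - k - 20) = k*(k - 5)*(k + 4)*(k + 4)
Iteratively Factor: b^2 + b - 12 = (b + 4)*(b - 3)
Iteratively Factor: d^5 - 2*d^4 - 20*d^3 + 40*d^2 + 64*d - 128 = (d - 2)*(d^4 - 20*d^2 + 64) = (d - 2)^2*(d^3 + 2*d^2 - 16*d - 32) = (d - 2)^2*(d + 4)*(d^2 - 2*d - 8) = (d - 4)*(d - 2)^2*(d + 4)*(d + 2)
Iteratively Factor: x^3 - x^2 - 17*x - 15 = (x - 5)*(x^2 + 4*x + 3) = (x - 5)*(x + 3)*(x + 1)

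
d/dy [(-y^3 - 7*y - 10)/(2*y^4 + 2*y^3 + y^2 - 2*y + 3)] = (2*y^6 + 41*y^4 + 112*y^3 + 58*y^2 + 20*y - 41)/(4*y^8 + 8*y^7 + 8*y^6 - 4*y^5 + 5*y^4 + 8*y^3 + 10*y^2 - 12*y + 9)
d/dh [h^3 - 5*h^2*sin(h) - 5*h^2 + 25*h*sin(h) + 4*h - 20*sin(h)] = -5*h^2*cos(h) + 3*h^2 - 10*h*sin(h) + 25*h*cos(h) - 10*h + 25*sin(h) - 20*cos(h) + 4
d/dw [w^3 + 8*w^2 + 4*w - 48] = 3*w^2 + 16*w + 4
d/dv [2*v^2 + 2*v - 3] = 4*v + 2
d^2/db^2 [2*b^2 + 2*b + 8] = 4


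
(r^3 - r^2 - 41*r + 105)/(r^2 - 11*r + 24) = (r^2 + 2*r - 35)/(r - 8)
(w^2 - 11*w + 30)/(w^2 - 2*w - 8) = (-w^2 + 11*w - 30)/(-w^2 + 2*w + 8)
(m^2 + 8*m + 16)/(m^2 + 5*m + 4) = (m + 4)/(m + 1)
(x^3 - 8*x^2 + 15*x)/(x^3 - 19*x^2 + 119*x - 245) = x*(x - 3)/(x^2 - 14*x + 49)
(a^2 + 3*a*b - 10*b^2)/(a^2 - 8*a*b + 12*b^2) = (a + 5*b)/(a - 6*b)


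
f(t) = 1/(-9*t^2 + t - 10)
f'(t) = (18*t - 1)/(-9*t^2 + t - 10)^2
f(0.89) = -0.06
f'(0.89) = 0.06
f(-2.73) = -0.01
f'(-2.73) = -0.01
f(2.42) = -0.02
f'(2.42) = 0.01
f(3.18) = -0.01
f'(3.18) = 0.01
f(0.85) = -0.06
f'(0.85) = 0.06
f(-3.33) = -0.01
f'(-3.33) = -0.00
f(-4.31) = -0.01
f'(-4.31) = -0.00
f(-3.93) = -0.01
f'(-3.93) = -0.00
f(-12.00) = 0.00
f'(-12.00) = 0.00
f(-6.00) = 0.00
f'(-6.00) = 0.00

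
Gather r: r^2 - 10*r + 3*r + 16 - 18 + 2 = r^2 - 7*r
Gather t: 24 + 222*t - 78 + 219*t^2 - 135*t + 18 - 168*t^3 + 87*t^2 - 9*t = -168*t^3 + 306*t^2 + 78*t - 36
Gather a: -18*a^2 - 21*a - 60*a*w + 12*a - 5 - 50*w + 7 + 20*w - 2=-18*a^2 + a*(-60*w - 9) - 30*w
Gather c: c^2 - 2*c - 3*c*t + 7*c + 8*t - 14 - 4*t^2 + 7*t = c^2 + c*(5 - 3*t) - 4*t^2 + 15*t - 14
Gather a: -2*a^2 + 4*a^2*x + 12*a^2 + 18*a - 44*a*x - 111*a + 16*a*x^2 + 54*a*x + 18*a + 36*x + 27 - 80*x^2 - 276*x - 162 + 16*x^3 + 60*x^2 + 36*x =a^2*(4*x + 10) + a*(16*x^2 + 10*x - 75) + 16*x^3 - 20*x^2 - 204*x - 135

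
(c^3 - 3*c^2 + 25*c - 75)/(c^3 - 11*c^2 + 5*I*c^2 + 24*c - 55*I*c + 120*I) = (c - 5*I)/(c - 8)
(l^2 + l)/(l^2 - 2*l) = (l + 1)/(l - 2)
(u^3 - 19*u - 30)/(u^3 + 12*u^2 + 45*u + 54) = (u^2 - 3*u - 10)/(u^2 + 9*u + 18)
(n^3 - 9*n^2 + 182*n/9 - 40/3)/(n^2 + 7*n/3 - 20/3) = (n^2 - 22*n/3 + 8)/(n + 4)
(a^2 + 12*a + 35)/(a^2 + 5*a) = (a + 7)/a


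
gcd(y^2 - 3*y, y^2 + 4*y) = y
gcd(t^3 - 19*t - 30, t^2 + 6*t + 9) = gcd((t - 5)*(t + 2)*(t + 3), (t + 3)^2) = t + 3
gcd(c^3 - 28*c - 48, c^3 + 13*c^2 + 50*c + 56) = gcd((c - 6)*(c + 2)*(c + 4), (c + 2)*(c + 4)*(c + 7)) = c^2 + 6*c + 8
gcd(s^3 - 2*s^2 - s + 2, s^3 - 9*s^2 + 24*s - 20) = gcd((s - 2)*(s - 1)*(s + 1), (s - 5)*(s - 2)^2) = s - 2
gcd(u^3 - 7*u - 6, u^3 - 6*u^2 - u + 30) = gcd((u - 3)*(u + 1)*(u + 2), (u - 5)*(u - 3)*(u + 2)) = u^2 - u - 6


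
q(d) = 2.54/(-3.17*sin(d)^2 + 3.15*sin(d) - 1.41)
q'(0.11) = -5.10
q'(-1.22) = -0.15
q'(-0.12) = -2.94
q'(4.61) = 0.04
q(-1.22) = -0.35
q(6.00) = -1.00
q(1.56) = -1.78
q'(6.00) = -1.86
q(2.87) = -3.20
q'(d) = 2.54*(6.34*sin(d)*cos(d) - 3.15*cos(d))/(-3.17*sin(d)^2 + 3.15*sin(d) - 1.41)^2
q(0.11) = -2.30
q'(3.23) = 3.20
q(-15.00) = -0.53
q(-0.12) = -1.39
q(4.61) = -0.33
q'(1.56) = 0.04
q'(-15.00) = 0.61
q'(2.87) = 5.64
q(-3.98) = -3.10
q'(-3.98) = -3.95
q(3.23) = -1.48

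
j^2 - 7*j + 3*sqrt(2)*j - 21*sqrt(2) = (j - 7)*(j + 3*sqrt(2))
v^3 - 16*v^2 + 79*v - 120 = (v - 8)*(v - 5)*(v - 3)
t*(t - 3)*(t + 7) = t^3 + 4*t^2 - 21*t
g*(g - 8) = g^2 - 8*g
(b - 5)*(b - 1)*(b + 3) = b^3 - 3*b^2 - 13*b + 15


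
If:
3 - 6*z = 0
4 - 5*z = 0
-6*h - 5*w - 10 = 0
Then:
No Solution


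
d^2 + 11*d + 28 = (d + 4)*(d + 7)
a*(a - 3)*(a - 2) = a^3 - 5*a^2 + 6*a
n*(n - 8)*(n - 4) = n^3 - 12*n^2 + 32*n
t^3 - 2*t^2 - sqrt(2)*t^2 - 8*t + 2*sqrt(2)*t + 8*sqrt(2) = (t - 4)*(t + 2)*(t - sqrt(2))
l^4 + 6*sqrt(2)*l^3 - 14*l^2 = l^2*(l - sqrt(2))*(l + 7*sqrt(2))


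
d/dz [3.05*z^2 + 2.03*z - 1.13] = 6.1*z + 2.03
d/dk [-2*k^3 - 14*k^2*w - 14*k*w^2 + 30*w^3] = -6*k^2 - 28*k*w - 14*w^2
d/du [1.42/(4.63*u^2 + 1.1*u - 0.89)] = (-13.1492*u - 1.562)/(4.63*u^2 + 1.1*u - 0.89)^2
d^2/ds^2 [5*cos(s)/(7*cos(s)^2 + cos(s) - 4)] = 5*(7*(1 - cos(s)^2)^2 - 49*cos(s)^5 - 70*cos(s)^3 + 10*cos(s)^2 + 152*cos(s) + 1)/(7*cos(s)^2 + cos(s) - 4)^3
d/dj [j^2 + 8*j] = 2*j + 8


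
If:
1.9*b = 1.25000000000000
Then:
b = 0.66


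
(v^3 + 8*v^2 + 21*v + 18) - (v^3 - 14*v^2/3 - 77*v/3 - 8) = 38*v^2/3 + 140*v/3 + 26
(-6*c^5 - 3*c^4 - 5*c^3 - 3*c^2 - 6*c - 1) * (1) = -6*c^5 - 3*c^4 - 5*c^3 - 3*c^2 - 6*c - 1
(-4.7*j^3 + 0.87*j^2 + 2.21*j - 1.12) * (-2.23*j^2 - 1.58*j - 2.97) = 10.481*j^5 + 5.4859*j^4 + 7.6561*j^3 - 3.5781*j^2 - 4.7941*j + 3.3264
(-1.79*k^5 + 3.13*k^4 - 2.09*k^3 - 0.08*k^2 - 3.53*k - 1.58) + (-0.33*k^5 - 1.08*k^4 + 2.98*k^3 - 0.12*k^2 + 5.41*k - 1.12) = -2.12*k^5 + 2.05*k^4 + 0.89*k^3 - 0.2*k^2 + 1.88*k - 2.7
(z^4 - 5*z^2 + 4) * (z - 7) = z^5 - 7*z^4 - 5*z^3 + 35*z^2 + 4*z - 28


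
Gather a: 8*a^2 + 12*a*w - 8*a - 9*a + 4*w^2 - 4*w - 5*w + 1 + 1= 8*a^2 + a*(12*w - 17) + 4*w^2 - 9*w + 2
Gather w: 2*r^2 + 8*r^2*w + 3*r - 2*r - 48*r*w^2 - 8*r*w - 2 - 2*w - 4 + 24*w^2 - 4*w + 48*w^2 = 2*r^2 + r + w^2*(72 - 48*r) + w*(8*r^2 - 8*r - 6) - 6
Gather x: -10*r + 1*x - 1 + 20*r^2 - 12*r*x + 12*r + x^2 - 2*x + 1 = 20*r^2 + 2*r + x^2 + x*(-12*r - 1)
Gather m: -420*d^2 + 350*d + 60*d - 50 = -420*d^2 + 410*d - 50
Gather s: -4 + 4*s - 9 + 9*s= 13*s - 13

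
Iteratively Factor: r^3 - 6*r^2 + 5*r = (r - 1)*(r^2 - 5*r) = (r - 5)*(r - 1)*(r)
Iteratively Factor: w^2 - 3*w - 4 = (w - 4)*(w + 1)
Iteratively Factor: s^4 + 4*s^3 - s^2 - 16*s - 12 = (s + 2)*(s^3 + 2*s^2 - 5*s - 6) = (s + 2)*(s + 3)*(s^2 - s - 2) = (s - 2)*(s + 2)*(s + 3)*(s + 1)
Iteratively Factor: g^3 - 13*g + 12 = (g - 3)*(g^2 + 3*g - 4) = (g - 3)*(g + 4)*(g - 1)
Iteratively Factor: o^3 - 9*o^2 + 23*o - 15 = (o - 3)*(o^2 - 6*o + 5) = (o - 5)*(o - 3)*(o - 1)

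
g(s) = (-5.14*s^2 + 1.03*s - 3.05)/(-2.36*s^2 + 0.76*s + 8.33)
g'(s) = (1.03 - 10.28*s)/(-2.36*s^2 + 0.76*s + 8.33) + (4.72*s - 0.76)*(-5.14*s^2 + 1.03*s - 3.05)/(-2.36*s^2 + 0.76*s + 8.33)^2 = (-1.4756*s^2 - 100.0284*s + 10.8979)/(5.5696*s^4 - 3.5872*s^3 - 38.74*s^2 + 12.6616*s + 69.3889)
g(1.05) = -1.17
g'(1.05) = -2.25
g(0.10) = -0.36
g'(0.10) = 0.01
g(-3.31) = 3.13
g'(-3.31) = 0.81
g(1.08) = -1.24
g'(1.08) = -2.41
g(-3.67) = 2.90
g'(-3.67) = 0.52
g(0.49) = -0.46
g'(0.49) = -0.58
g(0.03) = -0.36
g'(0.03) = 0.11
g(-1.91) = 13.73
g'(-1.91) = 65.59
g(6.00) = 2.52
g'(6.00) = -0.12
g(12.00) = 2.27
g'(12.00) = -0.01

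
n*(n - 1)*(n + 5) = n^3 + 4*n^2 - 5*n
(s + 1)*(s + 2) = s^2 + 3*s + 2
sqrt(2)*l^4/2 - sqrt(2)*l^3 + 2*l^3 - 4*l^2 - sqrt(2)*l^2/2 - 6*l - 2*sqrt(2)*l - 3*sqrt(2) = (l - 3)*(l + sqrt(2))^2*(sqrt(2)*l/2 + sqrt(2)/2)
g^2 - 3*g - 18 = (g - 6)*(g + 3)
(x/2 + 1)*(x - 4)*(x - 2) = x^3/2 - 2*x^2 - 2*x + 8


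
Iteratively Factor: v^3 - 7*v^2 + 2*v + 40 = (v + 2)*(v^2 - 9*v + 20) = (v - 5)*(v + 2)*(v - 4)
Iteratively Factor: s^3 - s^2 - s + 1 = (s + 1)*(s^2 - 2*s + 1) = (s - 1)*(s + 1)*(s - 1)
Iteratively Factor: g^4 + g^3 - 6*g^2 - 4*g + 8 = (g + 2)*(g^3 - g^2 - 4*g + 4) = (g - 1)*(g + 2)*(g^2 - 4) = (g - 1)*(g + 2)^2*(g - 2)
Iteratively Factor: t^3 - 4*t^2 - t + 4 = (t + 1)*(t^2 - 5*t + 4) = (t - 4)*(t + 1)*(t - 1)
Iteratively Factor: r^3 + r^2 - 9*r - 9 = (r + 1)*(r^2 - 9) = (r - 3)*(r + 1)*(r + 3)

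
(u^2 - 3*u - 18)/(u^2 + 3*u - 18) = (u^2 - 3*u - 18)/(u^2 + 3*u - 18)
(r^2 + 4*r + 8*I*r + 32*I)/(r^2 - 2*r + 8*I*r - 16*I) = (r + 4)/(r - 2)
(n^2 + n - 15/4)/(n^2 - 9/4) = (2*n + 5)/(2*n + 3)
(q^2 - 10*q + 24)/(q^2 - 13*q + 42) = (q - 4)/(q - 7)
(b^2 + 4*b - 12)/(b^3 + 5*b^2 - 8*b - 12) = 1/(b + 1)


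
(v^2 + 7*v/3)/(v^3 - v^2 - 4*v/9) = 3*(3*v + 7)/(9*v^2 - 9*v - 4)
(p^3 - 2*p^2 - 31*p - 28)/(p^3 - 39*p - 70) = (p^2 + 5*p + 4)/(p^2 + 7*p + 10)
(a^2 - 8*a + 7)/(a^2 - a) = (a - 7)/a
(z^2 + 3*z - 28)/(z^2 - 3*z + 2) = (z^2 + 3*z - 28)/(z^2 - 3*z + 2)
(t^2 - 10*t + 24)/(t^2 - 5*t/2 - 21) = 2*(t - 4)/(2*t + 7)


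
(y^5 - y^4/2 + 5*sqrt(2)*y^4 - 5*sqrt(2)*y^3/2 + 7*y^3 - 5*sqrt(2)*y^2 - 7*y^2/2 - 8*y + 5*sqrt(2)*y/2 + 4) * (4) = 4*y^5 - 2*y^4 + 20*sqrt(2)*y^4 - 10*sqrt(2)*y^3 + 28*y^3 - 20*sqrt(2)*y^2 - 14*y^2 - 32*y + 10*sqrt(2)*y + 16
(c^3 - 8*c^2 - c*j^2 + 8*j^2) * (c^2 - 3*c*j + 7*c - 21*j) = c^5 - 3*c^4*j - c^4 - c^3*j^2 + 3*c^3*j - 56*c^3 + 3*c^2*j^3 + c^2*j^2 + 168*c^2*j - 3*c*j^3 + 56*c*j^2 - 168*j^3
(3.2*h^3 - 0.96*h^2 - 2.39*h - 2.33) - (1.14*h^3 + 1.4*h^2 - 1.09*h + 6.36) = 2.06*h^3 - 2.36*h^2 - 1.3*h - 8.69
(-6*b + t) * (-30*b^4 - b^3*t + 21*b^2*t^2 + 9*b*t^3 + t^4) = 180*b^5 - 24*b^4*t - 127*b^3*t^2 - 33*b^2*t^3 + 3*b*t^4 + t^5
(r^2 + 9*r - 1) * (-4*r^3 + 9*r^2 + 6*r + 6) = -4*r^5 - 27*r^4 + 91*r^3 + 51*r^2 + 48*r - 6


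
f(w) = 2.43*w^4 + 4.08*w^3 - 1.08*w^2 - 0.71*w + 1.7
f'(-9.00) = -6075.71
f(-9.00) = 12889.52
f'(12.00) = 18532.09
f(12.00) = 57276.38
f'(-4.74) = -750.61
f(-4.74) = 772.94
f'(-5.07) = -941.88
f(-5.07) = 1051.42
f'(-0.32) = 0.92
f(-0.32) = 1.71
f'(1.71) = 79.99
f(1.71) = 38.51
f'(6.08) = 2623.25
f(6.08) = 4195.09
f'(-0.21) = 0.19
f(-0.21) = 1.77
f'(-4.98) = -886.87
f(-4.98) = 969.14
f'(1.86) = 100.16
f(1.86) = 51.98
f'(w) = 9.72*w^3 + 12.24*w^2 - 2.16*w - 0.71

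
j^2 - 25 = (j - 5)*(j + 5)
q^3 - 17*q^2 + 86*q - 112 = (q - 8)*(q - 7)*(q - 2)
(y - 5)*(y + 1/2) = y^2 - 9*y/2 - 5/2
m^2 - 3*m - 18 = (m - 6)*(m + 3)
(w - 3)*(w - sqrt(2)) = w^2 - 3*w - sqrt(2)*w + 3*sqrt(2)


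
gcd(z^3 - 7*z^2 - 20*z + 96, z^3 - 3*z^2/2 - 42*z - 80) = z^2 - 4*z - 32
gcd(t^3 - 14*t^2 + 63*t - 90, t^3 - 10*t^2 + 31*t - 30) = t^2 - 8*t + 15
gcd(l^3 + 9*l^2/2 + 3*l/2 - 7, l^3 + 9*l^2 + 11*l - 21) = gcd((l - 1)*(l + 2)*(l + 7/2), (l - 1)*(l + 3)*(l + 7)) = l - 1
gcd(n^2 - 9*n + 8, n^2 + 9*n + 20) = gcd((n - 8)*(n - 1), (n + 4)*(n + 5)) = 1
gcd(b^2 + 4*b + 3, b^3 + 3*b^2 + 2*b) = b + 1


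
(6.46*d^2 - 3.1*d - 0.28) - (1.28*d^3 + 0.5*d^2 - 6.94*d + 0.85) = -1.28*d^3 + 5.96*d^2 + 3.84*d - 1.13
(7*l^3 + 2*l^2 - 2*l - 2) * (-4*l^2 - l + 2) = -28*l^5 - 15*l^4 + 20*l^3 + 14*l^2 - 2*l - 4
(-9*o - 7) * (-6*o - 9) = 54*o^2 + 123*o + 63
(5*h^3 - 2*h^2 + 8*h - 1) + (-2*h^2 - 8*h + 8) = 5*h^3 - 4*h^2 + 7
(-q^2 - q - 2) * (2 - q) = q^3 - q^2 - 4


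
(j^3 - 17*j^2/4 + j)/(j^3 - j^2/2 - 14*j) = (4*j - 1)/(2*(2*j + 7))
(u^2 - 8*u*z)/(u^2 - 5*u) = (u - 8*z)/(u - 5)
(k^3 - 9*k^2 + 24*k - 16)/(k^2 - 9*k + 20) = (k^2 - 5*k + 4)/(k - 5)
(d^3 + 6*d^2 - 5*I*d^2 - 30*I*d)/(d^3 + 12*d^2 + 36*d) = (d - 5*I)/(d + 6)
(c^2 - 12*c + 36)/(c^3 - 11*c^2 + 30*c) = (c - 6)/(c*(c - 5))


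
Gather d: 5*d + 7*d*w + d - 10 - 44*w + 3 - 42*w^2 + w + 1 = d*(7*w + 6) - 42*w^2 - 43*w - 6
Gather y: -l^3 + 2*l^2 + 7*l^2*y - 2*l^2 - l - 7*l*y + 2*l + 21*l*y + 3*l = -l^3 + 4*l + y*(7*l^2 + 14*l)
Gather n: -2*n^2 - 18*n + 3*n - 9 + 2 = -2*n^2 - 15*n - 7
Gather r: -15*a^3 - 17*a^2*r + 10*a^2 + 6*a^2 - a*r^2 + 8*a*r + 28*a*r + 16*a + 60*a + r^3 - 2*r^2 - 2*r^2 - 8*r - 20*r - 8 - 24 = -15*a^3 + 16*a^2 + 76*a + r^3 + r^2*(-a - 4) + r*(-17*a^2 + 36*a - 28) - 32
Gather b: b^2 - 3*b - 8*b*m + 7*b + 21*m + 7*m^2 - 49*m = b^2 + b*(4 - 8*m) + 7*m^2 - 28*m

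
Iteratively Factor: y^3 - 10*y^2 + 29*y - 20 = (y - 4)*(y^2 - 6*y + 5) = (y - 5)*(y - 4)*(y - 1)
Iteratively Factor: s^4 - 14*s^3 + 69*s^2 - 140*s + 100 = (s - 5)*(s^3 - 9*s^2 + 24*s - 20) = (s - 5)^2*(s^2 - 4*s + 4) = (s - 5)^2*(s - 2)*(s - 2)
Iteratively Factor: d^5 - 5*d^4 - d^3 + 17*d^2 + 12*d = (d + 1)*(d^4 - 6*d^3 + 5*d^2 + 12*d) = (d - 3)*(d + 1)*(d^3 - 3*d^2 - 4*d) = (d - 3)*(d + 1)^2*(d^2 - 4*d) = (d - 4)*(d - 3)*(d + 1)^2*(d)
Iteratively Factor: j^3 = (j)*(j^2) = j^2*(j)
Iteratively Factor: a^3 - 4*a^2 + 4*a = (a - 2)*(a^2 - 2*a) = a*(a - 2)*(a - 2)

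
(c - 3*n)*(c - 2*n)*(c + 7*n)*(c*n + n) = c^4*n + 2*c^3*n^2 + c^3*n - 29*c^2*n^3 + 2*c^2*n^2 + 42*c*n^4 - 29*c*n^3 + 42*n^4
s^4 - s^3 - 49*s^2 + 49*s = s*(s - 7)*(s - 1)*(s + 7)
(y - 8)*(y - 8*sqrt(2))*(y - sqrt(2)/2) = y^3 - 17*sqrt(2)*y^2/2 - 8*y^2 + 8*y + 68*sqrt(2)*y - 64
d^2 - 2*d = d*(d - 2)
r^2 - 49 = (r - 7)*(r + 7)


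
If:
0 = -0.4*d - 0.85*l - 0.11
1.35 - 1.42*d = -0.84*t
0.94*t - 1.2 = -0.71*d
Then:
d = 1.18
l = -0.68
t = 0.39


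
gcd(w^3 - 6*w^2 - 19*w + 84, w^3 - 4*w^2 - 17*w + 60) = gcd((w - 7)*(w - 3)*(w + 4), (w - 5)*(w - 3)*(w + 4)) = w^2 + w - 12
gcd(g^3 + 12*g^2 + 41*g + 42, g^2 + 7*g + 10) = g + 2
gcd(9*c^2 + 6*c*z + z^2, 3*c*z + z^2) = 3*c + z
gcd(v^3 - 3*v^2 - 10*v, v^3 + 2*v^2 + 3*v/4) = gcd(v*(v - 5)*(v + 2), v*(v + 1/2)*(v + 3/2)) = v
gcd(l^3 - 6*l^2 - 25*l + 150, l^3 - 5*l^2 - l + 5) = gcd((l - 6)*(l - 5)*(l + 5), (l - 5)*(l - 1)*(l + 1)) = l - 5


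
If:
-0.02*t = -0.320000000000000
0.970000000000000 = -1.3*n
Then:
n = -0.75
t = 16.00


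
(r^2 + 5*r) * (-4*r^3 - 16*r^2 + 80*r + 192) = -4*r^5 - 36*r^4 + 592*r^2 + 960*r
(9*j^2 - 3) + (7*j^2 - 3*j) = 16*j^2 - 3*j - 3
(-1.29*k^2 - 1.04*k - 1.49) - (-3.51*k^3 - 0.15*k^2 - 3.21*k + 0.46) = 3.51*k^3 - 1.14*k^2 + 2.17*k - 1.95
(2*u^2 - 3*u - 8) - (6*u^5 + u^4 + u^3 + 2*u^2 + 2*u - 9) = -6*u^5 - u^4 - u^3 - 5*u + 1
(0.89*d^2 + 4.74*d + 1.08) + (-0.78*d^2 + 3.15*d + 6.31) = 0.11*d^2 + 7.89*d + 7.39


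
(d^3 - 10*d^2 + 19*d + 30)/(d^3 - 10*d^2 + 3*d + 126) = (d^2 - 4*d - 5)/(d^2 - 4*d - 21)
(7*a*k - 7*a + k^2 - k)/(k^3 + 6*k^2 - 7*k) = (7*a + k)/(k*(k + 7))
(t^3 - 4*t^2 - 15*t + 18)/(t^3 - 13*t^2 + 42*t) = (t^2 + 2*t - 3)/(t*(t - 7))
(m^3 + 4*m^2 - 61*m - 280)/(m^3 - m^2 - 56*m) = (m + 5)/m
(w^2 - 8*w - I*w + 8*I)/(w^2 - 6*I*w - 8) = (-w^2 + 8*w + I*w - 8*I)/(-w^2 + 6*I*w + 8)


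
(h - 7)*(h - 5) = h^2 - 12*h + 35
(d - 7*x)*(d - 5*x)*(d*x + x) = d^3*x - 12*d^2*x^2 + d^2*x + 35*d*x^3 - 12*d*x^2 + 35*x^3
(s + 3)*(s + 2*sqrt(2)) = s^2 + 2*sqrt(2)*s + 3*s + 6*sqrt(2)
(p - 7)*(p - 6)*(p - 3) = p^3 - 16*p^2 + 81*p - 126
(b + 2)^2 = b^2 + 4*b + 4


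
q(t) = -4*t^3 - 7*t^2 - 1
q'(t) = -12*t^2 - 14*t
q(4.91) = -643.24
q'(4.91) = -358.04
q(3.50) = -258.25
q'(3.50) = -196.00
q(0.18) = -1.25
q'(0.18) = -2.91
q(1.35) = -23.60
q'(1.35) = -40.77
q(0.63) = -4.78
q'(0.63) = -13.58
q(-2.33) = 11.60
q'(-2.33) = -32.53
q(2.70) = -130.76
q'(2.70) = -125.28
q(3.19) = -202.08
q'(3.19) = -166.77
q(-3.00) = 44.00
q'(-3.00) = -66.00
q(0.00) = -1.00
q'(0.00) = 0.00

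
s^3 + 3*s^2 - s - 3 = (s - 1)*(s + 1)*(s + 3)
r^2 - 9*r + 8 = (r - 8)*(r - 1)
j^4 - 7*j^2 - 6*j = j*(j - 3)*(j + 1)*(j + 2)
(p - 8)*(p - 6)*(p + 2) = p^3 - 12*p^2 + 20*p + 96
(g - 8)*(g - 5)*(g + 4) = g^3 - 9*g^2 - 12*g + 160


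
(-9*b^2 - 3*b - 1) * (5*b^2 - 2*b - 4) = -45*b^4 + 3*b^3 + 37*b^2 + 14*b + 4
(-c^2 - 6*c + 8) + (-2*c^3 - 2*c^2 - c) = -2*c^3 - 3*c^2 - 7*c + 8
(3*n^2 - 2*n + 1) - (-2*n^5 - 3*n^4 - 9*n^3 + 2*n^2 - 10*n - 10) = 2*n^5 + 3*n^4 + 9*n^3 + n^2 + 8*n + 11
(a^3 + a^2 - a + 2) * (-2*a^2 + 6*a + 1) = -2*a^5 + 4*a^4 + 9*a^3 - 9*a^2 + 11*a + 2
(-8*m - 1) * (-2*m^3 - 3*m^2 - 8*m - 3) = 16*m^4 + 26*m^3 + 67*m^2 + 32*m + 3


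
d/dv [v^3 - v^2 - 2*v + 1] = 3*v^2 - 2*v - 2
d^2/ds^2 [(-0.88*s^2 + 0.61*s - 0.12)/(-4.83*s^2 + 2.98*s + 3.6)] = (-3.12887400000002*s^3 + 108.605448*s^2 - 74.003328*s + 42.202176)/(112.678587*s^6 - 208.560366*s^5 - 123.275124*s^4 + 284.433848*s^3 + 91.88208*s^2 - 115.8624*s - 46.656)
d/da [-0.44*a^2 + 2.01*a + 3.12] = 2.01 - 0.88*a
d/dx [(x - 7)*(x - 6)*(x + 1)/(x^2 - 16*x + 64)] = (x^3 - 24*x^2 + 163*x - 316)/(x^3 - 24*x^2 + 192*x - 512)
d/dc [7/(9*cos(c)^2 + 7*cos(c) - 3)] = 7*(18*cos(c) + 7)*sin(c)/(9*cos(c)^2 + 7*cos(c) - 3)^2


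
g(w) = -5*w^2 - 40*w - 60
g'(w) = -10*w - 40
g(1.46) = -129.06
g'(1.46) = -54.60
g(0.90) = -100.05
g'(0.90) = -49.00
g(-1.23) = -18.36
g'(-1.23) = -27.70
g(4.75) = -362.81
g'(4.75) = -87.50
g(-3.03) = 15.30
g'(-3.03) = -9.70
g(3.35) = -250.11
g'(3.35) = -73.50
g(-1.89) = -2.26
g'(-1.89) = -21.10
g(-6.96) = -23.81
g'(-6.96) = 29.60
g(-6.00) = 0.00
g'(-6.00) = 20.00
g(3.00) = -225.00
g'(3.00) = -70.00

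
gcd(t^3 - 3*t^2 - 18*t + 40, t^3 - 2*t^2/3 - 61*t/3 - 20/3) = t^2 - t - 20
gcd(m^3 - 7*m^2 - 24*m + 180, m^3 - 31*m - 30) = m^2 - m - 30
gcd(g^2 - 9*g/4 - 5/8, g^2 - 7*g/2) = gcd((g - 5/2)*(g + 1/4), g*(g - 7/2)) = 1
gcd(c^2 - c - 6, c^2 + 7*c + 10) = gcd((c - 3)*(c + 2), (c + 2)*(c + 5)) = c + 2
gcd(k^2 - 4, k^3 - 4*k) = k^2 - 4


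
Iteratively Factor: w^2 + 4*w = (w + 4)*(w)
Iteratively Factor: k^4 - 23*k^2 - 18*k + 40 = (k + 4)*(k^3 - 4*k^2 - 7*k + 10) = (k - 5)*(k + 4)*(k^2 + k - 2) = (k - 5)*(k - 1)*(k + 4)*(k + 2)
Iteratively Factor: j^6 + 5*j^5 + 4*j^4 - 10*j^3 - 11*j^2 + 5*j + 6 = (j + 1)*(j^5 + 4*j^4 - 10*j^2 - j + 6) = (j + 1)*(j + 2)*(j^4 + 2*j^3 - 4*j^2 - 2*j + 3) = (j - 1)*(j + 1)*(j + 2)*(j^3 + 3*j^2 - j - 3) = (j - 1)*(j + 1)*(j + 2)*(j + 3)*(j^2 - 1) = (j - 1)^2*(j + 1)*(j + 2)*(j + 3)*(j + 1)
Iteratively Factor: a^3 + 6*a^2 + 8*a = (a + 2)*(a^2 + 4*a) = a*(a + 2)*(a + 4)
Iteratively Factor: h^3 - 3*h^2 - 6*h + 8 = (h - 1)*(h^2 - 2*h - 8) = (h - 1)*(h + 2)*(h - 4)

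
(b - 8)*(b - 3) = b^2 - 11*b + 24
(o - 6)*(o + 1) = o^2 - 5*o - 6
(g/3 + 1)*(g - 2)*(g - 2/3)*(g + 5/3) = g^4/3 + 2*g^3/3 - 55*g^2/27 - 64*g/27 + 20/9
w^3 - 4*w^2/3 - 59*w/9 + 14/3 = (w - 3)*(w - 2/3)*(w + 7/3)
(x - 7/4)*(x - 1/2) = x^2 - 9*x/4 + 7/8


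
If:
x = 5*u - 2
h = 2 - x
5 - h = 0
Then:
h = 5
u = -1/5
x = -3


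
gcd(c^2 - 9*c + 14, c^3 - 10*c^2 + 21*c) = c - 7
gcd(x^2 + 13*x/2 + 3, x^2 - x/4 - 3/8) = x + 1/2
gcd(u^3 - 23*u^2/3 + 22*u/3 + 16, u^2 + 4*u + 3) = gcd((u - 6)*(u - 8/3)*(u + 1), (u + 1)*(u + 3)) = u + 1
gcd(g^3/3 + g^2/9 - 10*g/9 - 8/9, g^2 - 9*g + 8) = 1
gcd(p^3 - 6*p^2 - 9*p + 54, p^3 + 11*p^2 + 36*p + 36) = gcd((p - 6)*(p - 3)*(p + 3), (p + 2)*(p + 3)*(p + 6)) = p + 3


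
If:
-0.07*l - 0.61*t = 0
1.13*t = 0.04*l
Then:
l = 0.00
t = 0.00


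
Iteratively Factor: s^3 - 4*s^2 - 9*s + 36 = (s + 3)*(s^2 - 7*s + 12) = (s - 4)*(s + 3)*(s - 3)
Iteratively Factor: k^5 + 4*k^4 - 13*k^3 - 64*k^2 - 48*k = (k + 3)*(k^4 + k^3 - 16*k^2 - 16*k) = k*(k + 3)*(k^3 + k^2 - 16*k - 16) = k*(k + 3)*(k + 4)*(k^2 - 3*k - 4) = k*(k + 1)*(k + 3)*(k + 4)*(k - 4)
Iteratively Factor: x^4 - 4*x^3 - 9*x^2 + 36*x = (x - 3)*(x^3 - x^2 - 12*x) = x*(x - 3)*(x^2 - x - 12) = x*(x - 4)*(x - 3)*(x + 3)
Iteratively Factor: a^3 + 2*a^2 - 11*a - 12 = (a + 1)*(a^2 + a - 12) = (a - 3)*(a + 1)*(a + 4)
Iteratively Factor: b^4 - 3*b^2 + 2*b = (b + 2)*(b^3 - 2*b^2 + b) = (b - 1)*(b + 2)*(b^2 - b) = b*(b - 1)*(b + 2)*(b - 1)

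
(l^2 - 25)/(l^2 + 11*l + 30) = (l - 5)/(l + 6)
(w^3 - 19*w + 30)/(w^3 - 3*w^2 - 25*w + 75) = (w - 2)/(w - 5)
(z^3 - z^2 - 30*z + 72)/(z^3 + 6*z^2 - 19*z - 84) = (z^2 + 3*z - 18)/(z^2 + 10*z + 21)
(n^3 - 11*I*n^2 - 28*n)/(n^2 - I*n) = (n^2 - 11*I*n - 28)/(n - I)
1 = 1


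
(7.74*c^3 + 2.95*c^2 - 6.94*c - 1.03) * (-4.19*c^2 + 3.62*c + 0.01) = -32.4306*c^5 + 15.6583*c^4 + 39.835*c^3 - 20.7776*c^2 - 3.798*c - 0.0103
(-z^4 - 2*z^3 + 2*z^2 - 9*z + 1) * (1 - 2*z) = 2*z^5 + 3*z^4 - 6*z^3 + 20*z^2 - 11*z + 1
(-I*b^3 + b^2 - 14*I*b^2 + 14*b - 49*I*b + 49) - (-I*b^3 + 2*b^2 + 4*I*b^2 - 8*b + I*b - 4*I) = -b^2 - 18*I*b^2 + 22*b - 50*I*b + 49 + 4*I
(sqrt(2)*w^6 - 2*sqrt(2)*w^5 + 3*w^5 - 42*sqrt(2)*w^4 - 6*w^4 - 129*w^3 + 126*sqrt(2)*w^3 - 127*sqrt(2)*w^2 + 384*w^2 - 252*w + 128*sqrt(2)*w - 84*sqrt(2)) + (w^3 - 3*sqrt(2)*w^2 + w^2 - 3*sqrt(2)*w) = sqrt(2)*w^6 - 2*sqrt(2)*w^5 + 3*w^5 - 42*sqrt(2)*w^4 - 6*w^4 - 128*w^3 + 126*sqrt(2)*w^3 - 130*sqrt(2)*w^2 + 385*w^2 - 252*w + 125*sqrt(2)*w - 84*sqrt(2)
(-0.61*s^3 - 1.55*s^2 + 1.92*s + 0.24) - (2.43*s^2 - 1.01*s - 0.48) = -0.61*s^3 - 3.98*s^2 + 2.93*s + 0.72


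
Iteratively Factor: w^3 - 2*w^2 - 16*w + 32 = (w + 4)*(w^2 - 6*w + 8) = (w - 2)*(w + 4)*(w - 4)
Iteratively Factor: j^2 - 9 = (j + 3)*(j - 3)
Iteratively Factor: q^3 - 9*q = (q + 3)*(q^2 - 3*q) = (q - 3)*(q + 3)*(q)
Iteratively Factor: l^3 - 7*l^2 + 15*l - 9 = (l - 3)*(l^2 - 4*l + 3) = (l - 3)^2*(l - 1)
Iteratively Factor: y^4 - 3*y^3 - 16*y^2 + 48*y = (y - 3)*(y^3 - 16*y) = y*(y - 3)*(y^2 - 16) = y*(y - 3)*(y + 4)*(y - 4)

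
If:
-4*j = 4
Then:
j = -1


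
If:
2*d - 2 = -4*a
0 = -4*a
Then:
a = 0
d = 1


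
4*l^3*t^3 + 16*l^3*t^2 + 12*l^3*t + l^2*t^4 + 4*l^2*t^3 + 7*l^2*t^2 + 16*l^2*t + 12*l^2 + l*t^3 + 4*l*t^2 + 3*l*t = (4*l + t)*(t + 3)*(l*t + 1)*(l*t + l)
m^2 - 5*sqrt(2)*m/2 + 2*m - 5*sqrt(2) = (m + 2)*(m - 5*sqrt(2)/2)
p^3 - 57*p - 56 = (p - 8)*(p + 1)*(p + 7)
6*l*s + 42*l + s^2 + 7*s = (6*l + s)*(s + 7)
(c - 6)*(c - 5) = c^2 - 11*c + 30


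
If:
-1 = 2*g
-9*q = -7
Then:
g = -1/2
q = 7/9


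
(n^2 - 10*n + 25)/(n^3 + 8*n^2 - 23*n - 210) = (n - 5)/(n^2 + 13*n + 42)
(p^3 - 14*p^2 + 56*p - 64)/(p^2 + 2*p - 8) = (p^2 - 12*p + 32)/(p + 4)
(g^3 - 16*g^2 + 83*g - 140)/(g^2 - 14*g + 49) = (g^2 - 9*g + 20)/(g - 7)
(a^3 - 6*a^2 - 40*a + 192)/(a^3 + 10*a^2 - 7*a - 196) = (a^2 - 2*a - 48)/(a^2 + 14*a + 49)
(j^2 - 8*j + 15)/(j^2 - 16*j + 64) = (j^2 - 8*j + 15)/(j^2 - 16*j + 64)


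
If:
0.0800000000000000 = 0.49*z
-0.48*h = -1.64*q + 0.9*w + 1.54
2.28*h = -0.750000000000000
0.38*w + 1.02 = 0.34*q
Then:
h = -0.33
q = -1.24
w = -3.79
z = 0.16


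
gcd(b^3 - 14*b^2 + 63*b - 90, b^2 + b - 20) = 1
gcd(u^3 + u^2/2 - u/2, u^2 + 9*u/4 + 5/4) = u + 1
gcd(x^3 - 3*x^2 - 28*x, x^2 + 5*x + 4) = x + 4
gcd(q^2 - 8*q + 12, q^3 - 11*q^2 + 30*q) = q - 6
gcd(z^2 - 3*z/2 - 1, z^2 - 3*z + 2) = z - 2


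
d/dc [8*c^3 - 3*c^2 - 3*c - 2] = 24*c^2 - 6*c - 3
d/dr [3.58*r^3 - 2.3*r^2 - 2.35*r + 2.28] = 10.74*r^2 - 4.6*r - 2.35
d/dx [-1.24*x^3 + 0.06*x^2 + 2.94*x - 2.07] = -3.72*x^2 + 0.12*x + 2.94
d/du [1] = 0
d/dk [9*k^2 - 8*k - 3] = 18*k - 8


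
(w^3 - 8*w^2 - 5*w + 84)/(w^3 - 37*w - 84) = (w - 4)/(w + 4)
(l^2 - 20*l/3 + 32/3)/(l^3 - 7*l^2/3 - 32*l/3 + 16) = (3*l - 8)/(3*l^2 + 5*l - 12)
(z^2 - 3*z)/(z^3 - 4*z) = (z - 3)/(z^2 - 4)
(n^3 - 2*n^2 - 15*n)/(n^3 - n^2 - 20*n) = (n + 3)/(n + 4)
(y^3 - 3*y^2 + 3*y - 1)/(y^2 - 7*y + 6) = (y^2 - 2*y + 1)/(y - 6)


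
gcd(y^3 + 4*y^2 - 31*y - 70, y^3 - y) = 1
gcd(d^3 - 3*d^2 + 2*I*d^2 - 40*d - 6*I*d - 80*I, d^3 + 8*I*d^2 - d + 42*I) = 1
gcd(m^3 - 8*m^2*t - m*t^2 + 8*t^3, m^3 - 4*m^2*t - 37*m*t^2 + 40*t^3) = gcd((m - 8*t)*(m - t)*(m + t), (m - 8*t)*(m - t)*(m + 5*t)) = m^2 - 9*m*t + 8*t^2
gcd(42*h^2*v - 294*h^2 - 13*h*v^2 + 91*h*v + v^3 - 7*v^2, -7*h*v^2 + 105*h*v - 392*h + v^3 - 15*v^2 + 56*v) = -7*h*v + 49*h + v^2 - 7*v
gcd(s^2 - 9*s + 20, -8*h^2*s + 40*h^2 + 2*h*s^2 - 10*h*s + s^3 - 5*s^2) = s - 5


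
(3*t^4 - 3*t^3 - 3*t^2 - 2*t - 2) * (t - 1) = 3*t^5 - 6*t^4 + t^2 + 2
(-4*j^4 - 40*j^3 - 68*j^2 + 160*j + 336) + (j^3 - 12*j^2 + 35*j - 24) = -4*j^4 - 39*j^3 - 80*j^2 + 195*j + 312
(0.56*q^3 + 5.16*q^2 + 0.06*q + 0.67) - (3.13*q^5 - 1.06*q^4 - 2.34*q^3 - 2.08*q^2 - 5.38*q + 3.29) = -3.13*q^5 + 1.06*q^4 + 2.9*q^3 + 7.24*q^2 + 5.44*q - 2.62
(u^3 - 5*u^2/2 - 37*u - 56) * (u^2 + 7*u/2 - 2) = u^5 + u^4 - 191*u^3/4 - 361*u^2/2 - 122*u + 112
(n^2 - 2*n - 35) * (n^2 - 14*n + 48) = n^4 - 16*n^3 + 41*n^2 + 394*n - 1680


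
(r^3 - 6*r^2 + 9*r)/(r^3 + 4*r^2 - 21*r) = (r - 3)/(r + 7)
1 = 1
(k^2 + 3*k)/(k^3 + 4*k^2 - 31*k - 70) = k*(k + 3)/(k^3 + 4*k^2 - 31*k - 70)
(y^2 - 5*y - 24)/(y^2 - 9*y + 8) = (y + 3)/(y - 1)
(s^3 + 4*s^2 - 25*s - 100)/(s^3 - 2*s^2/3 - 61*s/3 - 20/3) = 3*(s + 5)/(3*s + 1)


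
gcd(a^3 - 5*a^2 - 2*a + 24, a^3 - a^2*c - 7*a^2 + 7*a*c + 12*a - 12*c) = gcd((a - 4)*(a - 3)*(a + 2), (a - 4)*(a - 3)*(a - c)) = a^2 - 7*a + 12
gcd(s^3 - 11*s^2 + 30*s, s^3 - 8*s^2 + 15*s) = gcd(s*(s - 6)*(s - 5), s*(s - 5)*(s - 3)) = s^2 - 5*s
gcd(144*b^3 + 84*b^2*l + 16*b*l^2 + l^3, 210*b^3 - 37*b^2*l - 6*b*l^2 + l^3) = 6*b + l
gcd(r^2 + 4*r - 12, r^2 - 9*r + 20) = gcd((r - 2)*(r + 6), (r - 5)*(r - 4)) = 1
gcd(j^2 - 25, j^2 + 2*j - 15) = j + 5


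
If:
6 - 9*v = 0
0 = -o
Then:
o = 0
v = 2/3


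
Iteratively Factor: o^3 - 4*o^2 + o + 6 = (o - 3)*(o^2 - o - 2) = (o - 3)*(o - 2)*(o + 1)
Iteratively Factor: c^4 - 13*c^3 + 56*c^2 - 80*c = (c - 4)*(c^3 - 9*c^2 + 20*c) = (c - 5)*(c - 4)*(c^2 - 4*c) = (c - 5)*(c - 4)^2*(c)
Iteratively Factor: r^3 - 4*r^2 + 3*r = (r - 3)*(r^2 - r) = (r - 3)*(r - 1)*(r)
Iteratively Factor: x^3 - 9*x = (x - 3)*(x^2 + 3*x) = (x - 3)*(x + 3)*(x)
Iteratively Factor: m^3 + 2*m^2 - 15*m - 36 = (m - 4)*(m^2 + 6*m + 9) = (m - 4)*(m + 3)*(m + 3)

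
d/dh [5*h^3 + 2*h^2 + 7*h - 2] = 15*h^2 + 4*h + 7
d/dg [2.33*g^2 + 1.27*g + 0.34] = 4.66*g + 1.27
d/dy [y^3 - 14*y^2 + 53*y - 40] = 3*y^2 - 28*y + 53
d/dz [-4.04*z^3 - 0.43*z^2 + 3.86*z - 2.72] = -12.12*z^2 - 0.86*z + 3.86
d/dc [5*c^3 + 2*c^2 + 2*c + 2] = 15*c^2 + 4*c + 2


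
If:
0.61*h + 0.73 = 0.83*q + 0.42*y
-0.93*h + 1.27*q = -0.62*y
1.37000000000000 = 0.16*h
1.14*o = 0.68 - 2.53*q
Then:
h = 8.56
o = 41.49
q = -18.43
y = 50.59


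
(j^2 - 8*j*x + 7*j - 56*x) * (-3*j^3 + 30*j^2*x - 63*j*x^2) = -3*j^5 + 54*j^4*x - 21*j^4 - 303*j^3*x^2 + 378*j^3*x + 504*j^2*x^3 - 2121*j^2*x^2 + 3528*j*x^3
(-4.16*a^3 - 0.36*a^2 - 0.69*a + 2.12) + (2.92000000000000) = -4.16*a^3 - 0.36*a^2 - 0.69*a + 5.04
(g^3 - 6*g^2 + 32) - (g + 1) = g^3 - 6*g^2 - g + 31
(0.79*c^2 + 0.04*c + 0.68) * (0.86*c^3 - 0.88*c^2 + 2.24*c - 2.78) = 0.6794*c^5 - 0.6608*c^4 + 2.3192*c^3 - 2.705*c^2 + 1.412*c - 1.8904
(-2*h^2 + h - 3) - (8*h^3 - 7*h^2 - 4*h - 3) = -8*h^3 + 5*h^2 + 5*h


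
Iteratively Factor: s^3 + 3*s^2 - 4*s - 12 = (s - 2)*(s^2 + 5*s + 6) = (s - 2)*(s + 2)*(s + 3)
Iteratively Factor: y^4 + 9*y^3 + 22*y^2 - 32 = (y + 4)*(y^3 + 5*y^2 + 2*y - 8) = (y + 4)^2*(y^2 + y - 2) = (y + 2)*(y + 4)^2*(y - 1)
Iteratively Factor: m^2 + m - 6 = (m + 3)*(m - 2)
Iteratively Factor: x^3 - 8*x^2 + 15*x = (x)*(x^2 - 8*x + 15) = x*(x - 5)*(x - 3)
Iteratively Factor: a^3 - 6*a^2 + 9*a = (a)*(a^2 - 6*a + 9) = a*(a - 3)*(a - 3)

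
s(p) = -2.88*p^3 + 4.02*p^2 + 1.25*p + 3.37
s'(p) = -8.64*p^2 + 8.04*p + 1.25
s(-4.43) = 327.11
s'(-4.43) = -203.93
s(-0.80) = 6.42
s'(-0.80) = -10.71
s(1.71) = 2.86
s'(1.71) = -10.27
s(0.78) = 5.42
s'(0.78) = 2.26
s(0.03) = 3.41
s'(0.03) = 1.48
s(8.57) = -1503.41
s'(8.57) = -564.41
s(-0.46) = 3.93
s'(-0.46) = -4.28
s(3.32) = -53.56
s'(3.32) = -67.29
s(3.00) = -34.46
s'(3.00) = -52.39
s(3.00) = -34.46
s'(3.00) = -52.39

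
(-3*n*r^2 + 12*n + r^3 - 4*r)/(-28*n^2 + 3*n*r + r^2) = (-3*n*r^2 + 12*n + r^3 - 4*r)/(-28*n^2 + 3*n*r + r^2)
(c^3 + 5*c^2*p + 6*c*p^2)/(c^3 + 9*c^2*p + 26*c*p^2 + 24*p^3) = c/(c + 4*p)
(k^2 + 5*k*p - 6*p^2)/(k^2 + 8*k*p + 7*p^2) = (k^2 + 5*k*p - 6*p^2)/(k^2 + 8*k*p + 7*p^2)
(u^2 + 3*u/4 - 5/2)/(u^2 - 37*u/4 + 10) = (u + 2)/(u - 8)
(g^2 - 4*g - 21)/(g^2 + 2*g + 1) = (g^2 - 4*g - 21)/(g^2 + 2*g + 1)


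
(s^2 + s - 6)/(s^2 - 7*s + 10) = (s + 3)/(s - 5)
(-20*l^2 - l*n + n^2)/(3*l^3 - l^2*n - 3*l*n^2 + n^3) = (-20*l^2 - l*n + n^2)/(3*l^3 - l^2*n - 3*l*n^2 + n^3)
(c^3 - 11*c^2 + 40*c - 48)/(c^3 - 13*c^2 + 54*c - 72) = (c - 4)/(c - 6)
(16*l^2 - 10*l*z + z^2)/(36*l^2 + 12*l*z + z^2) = (16*l^2 - 10*l*z + z^2)/(36*l^2 + 12*l*z + z^2)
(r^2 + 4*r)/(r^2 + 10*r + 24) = r/(r + 6)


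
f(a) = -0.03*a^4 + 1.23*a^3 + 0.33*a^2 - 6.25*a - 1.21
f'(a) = -0.12*a^3 + 3.69*a^2 + 0.66*a - 6.25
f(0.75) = -5.20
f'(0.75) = -3.73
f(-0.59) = 2.34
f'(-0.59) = -5.33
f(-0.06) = -0.83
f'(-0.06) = -6.28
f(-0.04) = -0.96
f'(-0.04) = -6.27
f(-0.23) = 0.23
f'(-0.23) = -6.21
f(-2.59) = -5.53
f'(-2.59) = 18.88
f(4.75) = 93.10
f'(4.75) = 67.28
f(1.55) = -5.70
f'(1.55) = 3.19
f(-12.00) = -2626.21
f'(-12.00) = 724.55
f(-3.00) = -15.13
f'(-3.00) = 28.22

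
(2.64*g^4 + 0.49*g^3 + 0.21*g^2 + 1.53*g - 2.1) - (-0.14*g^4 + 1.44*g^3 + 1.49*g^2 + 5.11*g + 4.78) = 2.78*g^4 - 0.95*g^3 - 1.28*g^2 - 3.58*g - 6.88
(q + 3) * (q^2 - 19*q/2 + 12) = q^3 - 13*q^2/2 - 33*q/2 + 36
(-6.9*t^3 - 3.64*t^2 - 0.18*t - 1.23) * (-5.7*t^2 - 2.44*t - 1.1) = 39.33*t^5 + 37.584*t^4 + 17.4976*t^3 + 11.4542*t^2 + 3.1992*t + 1.353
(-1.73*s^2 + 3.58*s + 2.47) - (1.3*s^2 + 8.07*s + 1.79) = -3.03*s^2 - 4.49*s + 0.68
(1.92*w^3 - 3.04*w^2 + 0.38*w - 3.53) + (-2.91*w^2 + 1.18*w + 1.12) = 1.92*w^3 - 5.95*w^2 + 1.56*w - 2.41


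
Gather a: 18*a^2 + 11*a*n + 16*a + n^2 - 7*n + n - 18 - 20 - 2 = 18*a^2 + a*(11*n + 16) + n^2 - 6*n - 40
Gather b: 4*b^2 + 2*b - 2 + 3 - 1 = 4*b^2 + 2*b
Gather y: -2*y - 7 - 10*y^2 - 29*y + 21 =-10*y^2 - 31*y + 14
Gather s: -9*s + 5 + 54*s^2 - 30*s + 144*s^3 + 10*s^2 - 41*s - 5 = 144*s^3 + 64*s^2 - 80*s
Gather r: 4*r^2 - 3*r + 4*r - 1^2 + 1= 4*r^2 + r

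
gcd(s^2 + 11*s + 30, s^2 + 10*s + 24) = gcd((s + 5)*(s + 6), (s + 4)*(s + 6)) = s + 6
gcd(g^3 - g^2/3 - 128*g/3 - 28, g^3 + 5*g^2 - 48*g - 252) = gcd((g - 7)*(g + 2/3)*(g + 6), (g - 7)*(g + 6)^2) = g^2 - g - 42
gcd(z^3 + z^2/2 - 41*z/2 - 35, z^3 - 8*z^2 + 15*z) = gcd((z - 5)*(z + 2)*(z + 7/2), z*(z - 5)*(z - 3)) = z - 5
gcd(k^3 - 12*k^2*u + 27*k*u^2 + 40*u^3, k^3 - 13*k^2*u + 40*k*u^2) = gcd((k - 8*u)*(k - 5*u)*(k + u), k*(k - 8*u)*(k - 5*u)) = k^2 - 13*k*u + 40*u^2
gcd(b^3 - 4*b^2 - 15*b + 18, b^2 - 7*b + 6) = b^2 - 7*b + 6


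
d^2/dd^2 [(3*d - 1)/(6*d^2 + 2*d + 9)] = 4*(-27*d*(6*d^2 + 2*d + 9) + 2*(3*d - 1)*(6*d + 1)^2)/(6*d^2 + 2*d + 9)^3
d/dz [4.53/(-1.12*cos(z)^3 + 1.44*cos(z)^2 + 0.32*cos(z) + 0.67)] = (-15.2208*cos(z)^2 + 13.0464*cos(z) + 1.4496)*sin(z)/(-1.12*cos(z)^3 + 1.44*cos(z)^2 + 0.32*cos(z) + 0.67)^2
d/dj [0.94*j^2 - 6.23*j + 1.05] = 1.88*j - 6.23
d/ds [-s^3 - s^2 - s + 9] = -3*s^2 - 2*s - 1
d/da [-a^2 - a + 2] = -2*a - 1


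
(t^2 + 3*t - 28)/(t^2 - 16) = (t + 7)/(t + 4)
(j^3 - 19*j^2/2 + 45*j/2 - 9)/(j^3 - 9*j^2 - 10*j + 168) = (2*j^2 - 7*j + 3)/(2*(j^2 - 3*j - 28))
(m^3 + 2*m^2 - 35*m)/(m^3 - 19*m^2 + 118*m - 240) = m*(m + 7)/(m^2 - 14*m + 48)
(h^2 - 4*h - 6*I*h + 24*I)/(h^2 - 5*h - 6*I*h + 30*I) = (h - 4)/(h - 5)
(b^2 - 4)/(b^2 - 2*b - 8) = (b - 2)/(b - 4)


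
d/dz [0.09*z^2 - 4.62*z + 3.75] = 0.18*z - 4.62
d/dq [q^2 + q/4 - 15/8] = 2*q + 1/4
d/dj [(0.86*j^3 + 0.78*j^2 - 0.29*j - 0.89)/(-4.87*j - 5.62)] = (-8.3764*j^3 - 18.2982*j^2 - 8.7672*j - 2.7045)/(23.7169*j^2 + 54.7388*j + 31.5844)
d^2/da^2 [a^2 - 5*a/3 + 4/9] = 2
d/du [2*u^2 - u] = 4*u - 1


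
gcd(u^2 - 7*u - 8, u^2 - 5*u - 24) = u - 8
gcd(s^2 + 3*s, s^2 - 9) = s + 3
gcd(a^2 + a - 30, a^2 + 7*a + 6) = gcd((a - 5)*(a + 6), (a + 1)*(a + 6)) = a + 6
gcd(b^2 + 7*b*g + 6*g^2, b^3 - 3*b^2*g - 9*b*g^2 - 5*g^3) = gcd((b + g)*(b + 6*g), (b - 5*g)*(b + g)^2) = b + g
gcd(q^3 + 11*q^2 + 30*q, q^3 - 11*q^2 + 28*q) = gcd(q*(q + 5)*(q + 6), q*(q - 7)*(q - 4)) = q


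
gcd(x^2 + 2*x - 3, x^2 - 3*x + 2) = x - 1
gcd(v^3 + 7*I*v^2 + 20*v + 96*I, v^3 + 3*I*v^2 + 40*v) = v + 8*I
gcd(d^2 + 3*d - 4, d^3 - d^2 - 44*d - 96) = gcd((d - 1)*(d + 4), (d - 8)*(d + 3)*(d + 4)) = d + 4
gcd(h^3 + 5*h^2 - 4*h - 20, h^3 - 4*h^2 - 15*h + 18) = 1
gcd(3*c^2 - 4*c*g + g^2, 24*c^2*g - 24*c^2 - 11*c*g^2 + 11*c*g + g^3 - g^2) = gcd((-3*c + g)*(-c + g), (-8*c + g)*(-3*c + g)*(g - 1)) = 3*c - g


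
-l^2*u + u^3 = u*(-l + u)*(l + u)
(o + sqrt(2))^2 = o^2 + 2*sqrt(2)*o + 2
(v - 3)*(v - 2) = v^2 - 5*v + 6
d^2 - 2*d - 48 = (d - 8)*(d + 6)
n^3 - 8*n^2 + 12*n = n*(n - 6)*(n - 2)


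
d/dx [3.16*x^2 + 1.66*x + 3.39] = 6.32*x + 1.66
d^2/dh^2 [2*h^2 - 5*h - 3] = 4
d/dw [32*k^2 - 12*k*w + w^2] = -12*k + 2*w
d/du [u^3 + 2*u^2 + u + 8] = 3*u^2 + 4*u + 1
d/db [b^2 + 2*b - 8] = 2*b + 2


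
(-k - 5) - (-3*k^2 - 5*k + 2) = 3*k^2 + 4*k - 7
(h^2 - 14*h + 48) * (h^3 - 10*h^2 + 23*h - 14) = h^5 - 24*h^4 + 211*h^3 - 816*h^2 + 1300*h - 672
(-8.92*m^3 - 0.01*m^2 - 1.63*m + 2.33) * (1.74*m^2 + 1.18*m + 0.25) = -15.5208*m^5 - 10.543*m^4 - 5.078*m^3 + 2.1283*m^2 + 2.3419*m + 0.5825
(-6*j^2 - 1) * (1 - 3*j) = 18*j^3 - 6*j^2 + 3*j - 1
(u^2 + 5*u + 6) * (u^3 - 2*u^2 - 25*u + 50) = u^5 + 3*u^4 - 29*u^3 - 87*u^2 + 100*u + 300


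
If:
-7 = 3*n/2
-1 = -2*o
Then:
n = -14/3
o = 1/2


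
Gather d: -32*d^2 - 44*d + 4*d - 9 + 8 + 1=-32*d^2 - 40*d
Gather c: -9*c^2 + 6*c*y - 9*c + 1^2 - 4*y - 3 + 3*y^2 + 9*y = -9*c^2 + c*(6*y - 9) + 3*y^2 + 5*y - 2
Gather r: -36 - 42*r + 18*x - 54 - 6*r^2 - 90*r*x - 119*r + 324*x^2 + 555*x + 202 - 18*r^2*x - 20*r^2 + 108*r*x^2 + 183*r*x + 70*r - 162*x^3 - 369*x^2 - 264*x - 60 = r^2*(-18*x - 26) + r*(108*x^2 + 93*x - 91) - 162*x^3 - 45*x^2 + 309*x + 52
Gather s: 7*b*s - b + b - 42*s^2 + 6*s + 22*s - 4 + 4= -42*s^2 + s*(7*b + 28)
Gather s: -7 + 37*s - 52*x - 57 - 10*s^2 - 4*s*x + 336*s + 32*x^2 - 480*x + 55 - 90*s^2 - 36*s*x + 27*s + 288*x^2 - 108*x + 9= -100*s^2 + s*(400 - 40*x) + 320*x^2 - 640*x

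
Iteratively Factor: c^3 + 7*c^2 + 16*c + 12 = (c + 3)*(c^2 + 4*c + 4) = (c + 2)*(c + 3)*(c + 2)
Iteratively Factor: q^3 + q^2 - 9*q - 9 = (q - 3)*(q^2 + 4*q + 3) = (q - 3)*(q + 1)*(q + 3)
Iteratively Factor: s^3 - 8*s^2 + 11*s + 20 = (s - 5)*(s^2 - 3*s - 4) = (s - 5)*(s - 4)*(s + 1)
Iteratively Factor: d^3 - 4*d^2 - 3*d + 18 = (d - 3)*(d^2 - d - 6) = (d - 3)*(d + 2)*(d - 3)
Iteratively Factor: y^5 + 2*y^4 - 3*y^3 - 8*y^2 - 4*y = (y + 2)*(y^4 - 3*y^2 - 2*y) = y*(y + 2)*(y^3 - 3*y - 2) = y*(y + 1)*(y + 2)*(y^2 - y - 2) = y*(y - 2)*(y + 1)*(y + 2)*(y + 1)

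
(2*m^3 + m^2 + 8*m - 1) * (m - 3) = 2*m^4 - 5*m^3 + 5*m^2 - 25*m + 3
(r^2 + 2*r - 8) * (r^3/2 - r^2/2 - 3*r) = r^5/2 + r^4/2 - 8*r^3 - 2*r^2 + 24*r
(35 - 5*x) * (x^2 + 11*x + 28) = -5*x^3 - 20*x^2 + 245*x + 980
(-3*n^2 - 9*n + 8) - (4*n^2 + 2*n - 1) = -7*n^2 - 11*n + 9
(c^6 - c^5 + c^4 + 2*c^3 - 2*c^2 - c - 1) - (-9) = c^6 - c^5 + c^4 + 2*c^3 - 2*c^2 - c + 8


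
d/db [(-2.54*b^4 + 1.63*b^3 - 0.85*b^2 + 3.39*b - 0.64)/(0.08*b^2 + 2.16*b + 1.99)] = (-0.4064*b^5 - 16.3288*b^4 - 13.1768*b^3 + 7.6239*b^2 - 3.2806*b + 8.1285)/(0.0064*b^4 + 0.3456*b^3 + 4.984*b^2 + 8.5968*b + 3.9601)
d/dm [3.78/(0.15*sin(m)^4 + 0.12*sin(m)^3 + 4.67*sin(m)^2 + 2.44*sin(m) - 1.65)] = (-37.0062*sin(m) + 0.567*sin(3*m) + 0.6804*cos(2*m) - 9.9036)*cos(m)/(0.15*sin(m)^4 + 0.12*sin(m)^3 + 4.67*sin(m)^2 + 2.44*sin(m) - 1.65)^2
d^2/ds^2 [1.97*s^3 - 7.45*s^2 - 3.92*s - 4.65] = 11.82*s - 14.9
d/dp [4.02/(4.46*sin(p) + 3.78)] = -17.9292*cos(p)/(4.46*sin(p) + 3.78)^2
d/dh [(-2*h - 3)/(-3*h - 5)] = (3*h + 5)^(-2)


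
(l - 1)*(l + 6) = l^2 + 5*l - 6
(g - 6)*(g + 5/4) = g^2 - 19*g/4 - 15/2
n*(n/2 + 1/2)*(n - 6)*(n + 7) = n^4/2 + n^3 - 41*n^2/2 - 21*n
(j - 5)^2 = j^2 - 10*j + 25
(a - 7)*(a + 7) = a^2 - 49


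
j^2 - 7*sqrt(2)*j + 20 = (j - 5*sqrt(2))*(j - 2*sqrt(2))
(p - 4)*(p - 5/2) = p^2 - 13*p/2 + 10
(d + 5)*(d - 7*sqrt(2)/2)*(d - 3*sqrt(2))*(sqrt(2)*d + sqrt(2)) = sqrt(2)*d^4 - 13*d^3 + 6*sqrt(2)*d^3 - 78*d^2 + 26*sqrt(2)*d^2 - 65*d + 126*sqrt(2)*d + 105*sqrt(2)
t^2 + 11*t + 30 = (t + 5)*(t + 6)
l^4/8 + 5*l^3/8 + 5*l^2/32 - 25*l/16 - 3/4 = (l/4 + 1)*(l/2 + 1)*(l - 3/2)*(l + 1/2)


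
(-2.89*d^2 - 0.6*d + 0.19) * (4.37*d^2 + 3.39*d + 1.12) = -12.6293*d^4 - 12.4191*d^3 - 4.4405*d^2 - 0.0279*d + 0.2128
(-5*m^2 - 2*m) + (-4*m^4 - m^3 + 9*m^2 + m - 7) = -4*m^4 - m^3 + 4*m^2 - m - 7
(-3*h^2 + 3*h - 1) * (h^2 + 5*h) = -3*h^4 - 12*h^3 + 14*h^2 - 5*h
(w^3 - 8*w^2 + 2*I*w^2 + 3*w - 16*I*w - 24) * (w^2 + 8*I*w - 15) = w^5 - 8*w^4 + 10*I*w^4 - 28*w^3 - 80*I*w^3 + 224*w^2 - 6*I*w^2 - 45*w + 48*I*w + 360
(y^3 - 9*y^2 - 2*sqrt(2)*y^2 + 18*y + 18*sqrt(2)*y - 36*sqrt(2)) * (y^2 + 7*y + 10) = y^5 - 2*sqrt(2)*y^4 - 2*y^4 - 35*y^3 + 4*sqrt(2)*y^3 + 36*y^2 + 70*sqrt(2)*y^2 - 72*sqrt(2)*y + 180*y - 360*sqrt(2)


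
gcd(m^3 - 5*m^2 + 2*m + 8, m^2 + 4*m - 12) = m - 2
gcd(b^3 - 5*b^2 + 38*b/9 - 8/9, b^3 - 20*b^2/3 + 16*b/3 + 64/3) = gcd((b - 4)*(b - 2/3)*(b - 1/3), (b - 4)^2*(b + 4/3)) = b - 4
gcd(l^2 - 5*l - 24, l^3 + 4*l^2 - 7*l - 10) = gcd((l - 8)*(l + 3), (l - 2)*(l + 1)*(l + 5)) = 1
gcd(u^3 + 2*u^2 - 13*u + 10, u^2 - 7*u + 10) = u - 2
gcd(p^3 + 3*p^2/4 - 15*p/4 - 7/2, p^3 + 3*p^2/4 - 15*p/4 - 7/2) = p^3 + 3*p^2/4 - 15*p/4 - 7/2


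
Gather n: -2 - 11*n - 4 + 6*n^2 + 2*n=6*n^2 - 9*n - 6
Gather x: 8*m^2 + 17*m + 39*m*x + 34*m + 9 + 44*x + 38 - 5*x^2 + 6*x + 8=8*m^2 + 51*m - 5*x^2 + x*(39*m + 50) + 55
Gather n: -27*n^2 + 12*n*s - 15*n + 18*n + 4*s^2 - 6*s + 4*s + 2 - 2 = -27*n^2 + n*(12*s + 3) + 4*s^2 - 2*s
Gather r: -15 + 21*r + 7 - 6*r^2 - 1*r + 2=-6*r^2 + 20*r - 6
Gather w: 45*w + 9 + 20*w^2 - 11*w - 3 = 20*w^2 + 34*w + 6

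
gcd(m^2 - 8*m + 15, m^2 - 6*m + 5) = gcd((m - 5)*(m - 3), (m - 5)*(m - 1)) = m - 5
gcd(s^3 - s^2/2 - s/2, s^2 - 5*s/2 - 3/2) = s + 1/2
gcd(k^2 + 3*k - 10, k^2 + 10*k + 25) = k + 5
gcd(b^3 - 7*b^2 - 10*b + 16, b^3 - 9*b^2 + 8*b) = b^2 - 9*b + 8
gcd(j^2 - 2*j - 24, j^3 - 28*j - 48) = j^2 - 2*j - 24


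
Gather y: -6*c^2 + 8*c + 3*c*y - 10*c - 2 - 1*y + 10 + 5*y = -6*c^2 - 2*c + y*(3*c + 4) + 8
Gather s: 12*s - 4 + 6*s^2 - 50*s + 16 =6*s^2 - 38*s + 12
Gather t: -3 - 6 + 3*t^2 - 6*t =3*t^2 - 6*t - 9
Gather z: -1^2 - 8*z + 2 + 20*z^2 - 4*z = 20*z^2 - 12*z + 1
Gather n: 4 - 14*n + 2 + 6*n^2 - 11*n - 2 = 6*n^2 - 25*n + 4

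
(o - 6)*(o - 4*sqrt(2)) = o^2 - 6*o - 4*sqrt(2)*o + 24*sqrt(2)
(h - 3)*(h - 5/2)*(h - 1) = h^3 - 13*h^2/2 + 13*h - 15/2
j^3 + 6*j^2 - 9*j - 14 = (j - 2)*(j + 1)*(j + 7)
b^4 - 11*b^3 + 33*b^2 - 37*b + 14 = (b - 7)*(b - 2)*(b - 1)^2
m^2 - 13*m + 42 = (m - 7)*(m - 6)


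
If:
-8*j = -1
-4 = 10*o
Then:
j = 1/8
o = -2/5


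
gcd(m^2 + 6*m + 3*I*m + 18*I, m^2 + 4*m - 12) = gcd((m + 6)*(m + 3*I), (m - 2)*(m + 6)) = m + 6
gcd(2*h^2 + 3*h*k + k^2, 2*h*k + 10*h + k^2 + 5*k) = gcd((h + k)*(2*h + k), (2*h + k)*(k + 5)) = 2*h + k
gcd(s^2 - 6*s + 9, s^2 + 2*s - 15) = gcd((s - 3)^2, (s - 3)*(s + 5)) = s - 3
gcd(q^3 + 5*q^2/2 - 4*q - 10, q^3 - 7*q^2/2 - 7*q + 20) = q^2 + q/2 - 5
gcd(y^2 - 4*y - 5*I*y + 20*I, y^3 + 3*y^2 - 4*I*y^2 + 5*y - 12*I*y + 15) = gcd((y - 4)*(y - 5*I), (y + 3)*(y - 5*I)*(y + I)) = y - 5*I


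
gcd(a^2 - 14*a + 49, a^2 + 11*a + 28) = 1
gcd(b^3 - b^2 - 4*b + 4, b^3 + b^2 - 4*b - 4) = b^2 - 4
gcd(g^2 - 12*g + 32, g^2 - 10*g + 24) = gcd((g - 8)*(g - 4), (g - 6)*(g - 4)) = g - 4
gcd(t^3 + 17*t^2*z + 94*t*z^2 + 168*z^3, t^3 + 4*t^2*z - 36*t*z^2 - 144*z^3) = t^2 + 10*t*z + 24*z^2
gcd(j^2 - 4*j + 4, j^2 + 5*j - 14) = j - 2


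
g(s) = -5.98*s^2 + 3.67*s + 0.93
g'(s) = 3.67 - 11.96*s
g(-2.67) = -51.50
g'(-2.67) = 35.60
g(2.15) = -18.82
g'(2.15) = -22.04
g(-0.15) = 0.24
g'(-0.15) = 5.46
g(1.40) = -5.65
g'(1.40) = -13.07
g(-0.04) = 0.77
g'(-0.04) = 4.15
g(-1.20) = -12.09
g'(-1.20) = 18.02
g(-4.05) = -112.02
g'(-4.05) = 52.11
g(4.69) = -113.39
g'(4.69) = -52.42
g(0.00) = 0.93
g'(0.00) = 3.67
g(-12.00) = -904.23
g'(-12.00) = 147.19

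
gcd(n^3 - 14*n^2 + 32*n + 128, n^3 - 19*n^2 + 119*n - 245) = 1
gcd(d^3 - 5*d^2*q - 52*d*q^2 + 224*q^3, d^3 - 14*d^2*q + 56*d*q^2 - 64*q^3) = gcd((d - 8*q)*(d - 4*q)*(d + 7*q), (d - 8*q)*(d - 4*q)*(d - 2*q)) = d^2 - 12*d*q + 32*q^2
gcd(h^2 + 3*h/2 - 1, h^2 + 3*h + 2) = h + 2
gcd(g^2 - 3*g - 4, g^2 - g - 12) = g - 4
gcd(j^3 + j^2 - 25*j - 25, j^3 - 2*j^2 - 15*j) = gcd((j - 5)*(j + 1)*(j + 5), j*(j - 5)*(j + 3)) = j - 5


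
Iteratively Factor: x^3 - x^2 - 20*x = (x + 4)*(x^2 - 5*x) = (x - 5)*(x + 4)*(x)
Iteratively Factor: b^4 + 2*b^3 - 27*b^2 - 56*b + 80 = (b - 5)*(b^3 + 7*b^2 + 8*b - 16) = (b - 5)*(b - 1)*(b^2 + 8*b + 16) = (b - 5)*(b - 1)*(b + 4)*(b + 4)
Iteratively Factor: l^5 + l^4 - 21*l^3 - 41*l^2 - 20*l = (l + 1)*(l^4 - 21*l^2 - 20*l) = (l + 1)*(l + 4)*(l^3 - 4*l^2 - 5*l) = l*(l + 1)*(l + 4)*(l^2 - 4*l - 5) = l*(l - 5)*(l + 1)*(l + 4)*(l + 1)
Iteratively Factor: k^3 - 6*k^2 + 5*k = (k - 5)*(k^2 - k) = (k - 5)*(k - 1)*(k)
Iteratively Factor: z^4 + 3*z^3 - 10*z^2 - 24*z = (z)*(z^3 + 3*z^2 - 10*z - 24) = z*(z + 4)*(z^2 - z - 6) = z*(z - 3)*(z + 4)*(z + 2)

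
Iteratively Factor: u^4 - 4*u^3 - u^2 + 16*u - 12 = (u - 2)*(u^3 - 2*u^2 - 5*u + 6) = (u - 2)*(u + 2)*(u^2 - 4*u + 3) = (u - 2)*(u - 1)*(u + 2)*(u - 3)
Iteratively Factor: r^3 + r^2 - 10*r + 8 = (r - 1)*(r^2 + 2*r - 8) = (r - 2)*(r - 1)*(r + 4)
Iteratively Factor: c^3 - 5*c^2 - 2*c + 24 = (c - 3)*(c^2 - 2*c - 8) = (c - 3)*(c + 2)*(c - 4)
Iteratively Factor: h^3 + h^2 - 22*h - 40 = (h + 2)*(h^2 - h - 20) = (h + 2)*(h + 4)*(h - 5)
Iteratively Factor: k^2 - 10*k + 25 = (k - 5)*(k - 5)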